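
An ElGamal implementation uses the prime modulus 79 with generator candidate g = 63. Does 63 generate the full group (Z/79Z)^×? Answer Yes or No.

Yes

φ(79) = 79 − 1 = 78 = 2 · 3 · 13.
63 is a primitive root mod 79 iff 63^(φ(79)/q) ≢ 1 for every prime q | φ(79), i.e. q ∈ {2, 3, 13}.
63^39 ≡ 78 (mod 79)  [q = 2: ≢ 1 ✓]
63^26 ≡ 23 (mod 79)  [q = 3: ≢ 1 ✓]
63^6 ≡ 65 (mod 79)  [q = 13: ≢ 1 ✓]
All checks pass, so 63 has order 78 and is a primitive root modulo 79.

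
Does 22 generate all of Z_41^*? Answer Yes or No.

Yes

φ(41) = 41 − 1 = 40 = 2^3 · 5.
An element g generates (Z/41Z)^× iff g^(40/q) ≢ 1 (mod 41) for each prime q ∈ {2, 5}.
22^20 ≡ 40 (mod 41)  [q = 2: ≢ 1 ✓]
22^8 ≡ 37 (mod 41)  [q = 5: ≢ 1 ✓]
None equal 1, so ord_41(22) = 40: 22 is a primitive root.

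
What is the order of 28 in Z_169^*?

156

By Lagrange's theorem, ord_169(28) divides φ(169) = φ(13^2) = 13·(13−1) = 156 = 2^2 · 3 · 13.
Divisors of 156: 1, 2, 3, 4, 6, 12, 13, 26, 39, 52, 78, 156.
Evaluate successive powers at the divisors of 156:
28^1 ≡ 28 (mod 169)
28^2 ≡ 108 (mod 169)
28^3 ≡ 151 (mod 169)
28^4 ≡ 3 (mod 169)
28^6 ≡ 155 (mod 169)
28^12 ≡ 27 (mod 169)
28^13 ≡ 80 (mod 169)
28^26 ≡ 147 (mod 169)
28^39 ≡ 99 (mod 169)
28^52 ≡ 146 (mod 169)
28^78 ≡ 168 (mod 169)
28^156 ≡ 1 (mod 169) ✓
So ord_169(28) = 156.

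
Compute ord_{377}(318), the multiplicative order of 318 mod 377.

The order of 318 must divide φ(377) = φ(13·29) = (13−1)·(29−1) = 12·28 = 336 = 2^4 · 3 · 7.
Divisors of 336: 1, 2, 3, 4, 6, 7, 8, 12, 14, 16, 21, 24, 28, 42, 48, 56, 84, 112, 168, 336.
Check 318^d mod 377 for each divisor in increasing order:
318^1 ≡ 318
318^2 ≡ 88
318^3 ≡ 86
318^4 ≡ 204
318^6 ≡ 233
318^7 ≡ 202
318^8 ≡ 146
318^12 ≡ 1
The smallest such exponent is 12, so the order of 318 is 12.

12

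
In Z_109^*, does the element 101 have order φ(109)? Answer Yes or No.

No

φ(109) = 109 − 1 = 108 = 2^2 · 3^3.
An element g generates (Z/109Z)^× iff g^(108/q) ≢ 1 (mod 109) for each prime q ∈ {2, 3}.
101^54 ≡ 108 (mod 109)  [q = 2: ≢ 1 ✓]
101^36 ≡ 1 (mod 109)  [q = 3: ≡ 1 ✗]
Since 101^36 ≡ 1, the order of 101 divides 36 < 108, so 101 is not a primitive root.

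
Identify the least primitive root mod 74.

φ(74) = φ(2)·φ(37) = 1·36 = 36 = 2^2 · 3^2.
g is a primitive root iff g^(36/q) ≢ 1 (mod 74) for each prime q ∈ {2, 3}.
g = 2: gcd(2, 74) = 2 > 1, not a unit — skip.
g = 3: 3^18 ≡ 1 — hits 1, so not a primitive root.
g = 4: gcd(4, 74) = 2 > 1, not a unit — skip.
g = 5: 5^18 ≡ 73; 5^12 ≡ 47 — none is 1, so 5 is a primitive root.
So 5 is the smallest generator of (Z/74Z)^×.

5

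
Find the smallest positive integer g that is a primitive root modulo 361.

φ(361) = φ(19^2) = 19·(19−1) = 342 = 2 · 3^2 · 19.
Test candidates g = 2, 3, … against the prime factors q ∈ {2, 3, 19} of φ(361): g is a generator iff g^(342/q) ≢ 1 for every such q.
g = 2: 2^171 ≡ 360; 2^114 ≡ 292; 2^18 ≡ 58 — none is 1, so 2 is a primitive root.
The smallest primitive root modulo 361 is 2.

2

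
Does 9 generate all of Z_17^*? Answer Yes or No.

φ(17) = 17 − 1 = 16 = 2^4.
9 is a primitive root mod 17 iff 9^(φ(17)/q) ≢ 1 for every prime q | φ(17), i.e. q ∈ {2}.
9^8 ≡ 1 (mod 17)  [q = 2: ≡ 1 ✗]
The check at q = 2 fails, so 9 generates a proper subgroup.

No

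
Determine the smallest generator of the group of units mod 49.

φ(49) = φ(7^2) = 7·(7−1) = 42 = 2 · 3 · 7.
g is a primitive root iff g^(42/q) ≢ 1 (mod 49) for each prime q ∈ {2, 3, 7}.
g = 2: 2^21 ≡ 1 — hits 1, so not a primitive root.
g = 3: 3^21 ≡ 48; 3^14 ≡ 30; 3^6 ≡ 43 — none is 1, so 3 is a primitive root.
The smallest primitive root modulo 49 is 3.

3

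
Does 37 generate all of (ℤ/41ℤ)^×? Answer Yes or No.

No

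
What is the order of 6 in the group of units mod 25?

5

The order of 6 must divide φ(25) = φ(5^2) = 5·(5−1) = 20 = 2^2 · 5.
Divisors of 20: 1, 2, 4, 5, 10, 20.
Test each divisor d:
6^1 ≡ 6 (mod 25)
6^2 ≡ 11 (mod 25)
6^4 ≡ 21 (mod 25)
6^5 ≡ 1 (mod 25) ✓
Therefore the multiplicative order of 6 modulo 25 is 5.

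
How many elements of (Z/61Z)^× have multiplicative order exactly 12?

φ(61) = 61 − 1 = 60 = 2^2 · 3 · 5.
In a cyclic group of order 60, there are φ(d) elements of order d for each divisor d of 60, and zero for non-divisors.
12 = 2^2 · 3 divides 60, and φ(12) = 4.

4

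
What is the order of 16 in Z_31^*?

5

By Lagrange's theorem, ord_31(16) divides φ(31) = 31 − 1 = 30 = 2 · 3 · 5.
Divisors of 30: 1, 2, 3, 5, 6, 10, 15, 30.
Test each divisor d:
16^1 ≡ 16
16^2 ≡ 8
16^3 ≡ 4
16^5 ≡ 1
So ord_31(16) = 5.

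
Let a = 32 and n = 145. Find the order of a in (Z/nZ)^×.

By Lagrange's theorem, ord_145(32) divides φ(145) = φ(5·29) = (5−1)·(29−1) = 4·28 = 112 = 2^4 · 7.
Divisors of 112: 1, 2, 4, 7, 8, 14, 16, 28, 56, 112.
Test each divisor d:
32^1 ≡ 32 (mod 145)
32^2 ≡ 9 (mod 145)
32^4 ≡ 81 (mod 145)
32^7 ≡ 128 (mod 145)
32^8 ≡ 36 (mod 145)
32^14 ≡ 144 (mod 145)
32^16 ≡ 136 (mod 145)
32^28 ≡ 1 (mod 145) ✓
So ord_145(32) = 28.

28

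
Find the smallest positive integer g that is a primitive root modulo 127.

3

φ(127) = 127 − 1 = 126 = 2 · 3^2 · 7.
g is a primitive root iff g^(126/q) ≢ 1 (mod 127) for each prime q ∈ {2, 3, 7}.
g = 2: 2^63 ≡ 1 — hits 1, so not a primitive root.
g = 3: 3^63 ≡ 126; 3^42 ≡ 107; 3^18 ≡ 4 — none is 1, so 3 is a primitive root.
Hence the least primitive root of 127 is 3.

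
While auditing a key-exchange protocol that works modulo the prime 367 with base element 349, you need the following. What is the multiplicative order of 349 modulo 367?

366

By Lagrange's theorem, ord_367(349) divides φ(367) = 367 − 1 = 366 = 2 · 3 · 61.
Divisors of 366: 1, 2, 3, 6, 61, 122, 183, 366.
Evaluate successive powers at the divisors of 366:
349^1 ≡ 349 (mod 367)
349^2 ≡ 324 (mod 367)
349^3 ≡ 40 (mod 367)
349^6 ≡ 132 (mod 367)
349^61 ≡ 284 (mod 367)
349^122 ≡ 283 (mod 367)
349^183 ≡ 366 (mod 367)
349^366 ≡ 1 (mod 367) ✓
So ord_367(349) = 366.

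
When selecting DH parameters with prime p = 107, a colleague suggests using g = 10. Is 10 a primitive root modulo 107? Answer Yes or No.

φ(107) = 107 − 1 = 106 = 2 · 53.
10 is a primitive root mod 107 iff 10^(φ(107)/q) ≢ 1 for every prime q | φ(107), i.e. q ∈ {2, 53}.
10^53 ≡ 1 (mod 107)  [q = 2: ≡ 1 ✗]
10^2 ≡ 100 (mod 107)  [q = 53: ≢ 1 ✓]
10^53 ≡ 1 shows ord(10) | 53, strictly less than φ(107); not a primitive root.

No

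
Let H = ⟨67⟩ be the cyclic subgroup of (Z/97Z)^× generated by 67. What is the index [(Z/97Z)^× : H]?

3

The order of 67 must divide φ(97) = 97 − 1 = 96 = 2^5 · 3.
Divisors of 96: 1, 2, 3, 4, 6, 8, 12, 16, 24, 32, 48, 96.
Test each divisor d:
67^1 ≡ 67 (mod 97)
67^2 ≡ 27 (mod 97)
67^3 ≡ 63 (mod 97)
67^4 ≡ 50 (mod 97)
67^6 ≡ 89 (mod 97)
67^8 ≡ 75 (mod 97)
67^12 ≡ 64 (mod 97)
67^16 ≡ 96 (mod 97)
67^24 ≡ 22 (mod 97)
67^32 ≡ 1 (mod 97) ✓
The order of 67 is 32, so the subgroup it generates has 32 elements.
The index is φ(97) / ord(67) = 96 / 32 = 3.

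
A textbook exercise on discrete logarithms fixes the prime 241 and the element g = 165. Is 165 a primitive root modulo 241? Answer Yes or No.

φ(241) = 241 − 1 = 240 = 2^4 · 3 · 5.
165 is a primitive root mod 241 iff 165^(φ(241)/q) ≢ 1 for every prime q | φ(241), i.e. q ∈ {2, 3, 5}.
165^120 ≡ 240 (mod 241)  [q = 2: ≢ 1 ✓]
165^80 ≡ 1 (mod 241)  [q = 3: ≡ 1 ✗]
165^48 ≡ 1 (mod 241)  [q = 5: ≡ 1 ✗]
Since 165^80 ≡ 1, the order of 165 divides 80 < 240, so 165 is not a primitive root.

No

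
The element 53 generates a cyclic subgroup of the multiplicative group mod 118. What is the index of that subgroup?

2

By Lagrange's theorem, ord_118(53) divides φ(118) = φ(2)·φ(59) = 1·58 = 58 = 2 · 29.
Divisors of 58: 1, 2, 29, 58.
Evaluate successive powers at the divisors of 58:
53^1 ≡ 53
53^2 ≡ 95
53^29 ≡ 1
The order of 53 is 29, so the subgroup it generates has 29 elements.
Index = |(Z/118Z)^×| / |⟨53⟩| = 58 / 29 = 2.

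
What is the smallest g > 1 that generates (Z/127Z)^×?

φ(127) = 127 − 1 = 126 = 2 · 3^2 · 7.
g is a primitive root iff g^(126/q) ≢ 1 (mod 127) for each prime q ∈ {2, 3, 7}.
g = 2: 2^63 ≡ 1 — hits 1, so not a primitive root.
g = 3: 3^63 ≡ 126; 3^42 ≡ 107; 3^18 ≡ 4 — none is 1, so 3 is a primitive root.
Hence the least primitive root of 127 is 3.

3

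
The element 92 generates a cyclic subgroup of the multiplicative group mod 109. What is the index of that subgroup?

3

ord(92) | φ(109) = 109 − 1 = 108 = 2^2 · 3^3.
Divisors of 108: 1, 2, 3, 4, 6, 9, 12, 18, 27, 36, 54, 108.
Test each divisor d:
92^1 ≡ 92 (mod 109)
92^2 ≡ 71 (mod 109)
92^3 ≡ 101 (mod 109)
92^4 ≡ 27 (mod 109)
92^6 ≡ 64 (mod 109)
92^9 ≡ 33 (mod 109)
92^12 ≡ 63 (mod 109)
92^18 ≡ 108 (mod 109)
92^27 ≡ 76 (mod 109)
92^36 ≡ 1 (mod 109) ✓
The order of 92 is 36, so the subgroup it generates has 36 elements.
Index = |(Z/109Z)^×| / |⟨92⟩| = 108 / 36 = 3.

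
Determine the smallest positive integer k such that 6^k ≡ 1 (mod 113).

112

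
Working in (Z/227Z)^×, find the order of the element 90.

By Lagrange's theorem, ord_227(90) divides φ(227) = 227 − 1 = 226 = 2 · 113.
Divisors of 226: 1, 2, 113, 226.
Test each divisor d:
90^1 ≡ 90 (mod 227)
90^2 ≡ 155 (mod 227)
90^113 ≡ 1 (mod 227) ✓
The smallest such exponent is 113, so the order of 90 is 113.

113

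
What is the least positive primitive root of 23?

φ(23) = 23 − 1 = 22 = 2 · 11.
g is a primitive root iff g^(22/q) ≢ 1 (mod 23) for each prime q ∈ {2, 11}.
g = 2: 2^11 ≡ 1 — hits 1, so not a primitive root.
g = 3: 3^11 ≡ 1 — hits 1, so not a primitive root.
g = 4: 4^11 ≡ 1 — hits 1, so not a primitive root.
g = 5: 5^11 ≡ 22; 5^2 ≡ 2 — none is 1, so 5 is a primitive root.
The smallest primitive root modulo 23 is 5.

5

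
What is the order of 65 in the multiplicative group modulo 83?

41

By Lagrange's theorem, ord_83(65) divides φ(83) = 83 − 1 = 82 = 2 · 41.
Divisors of 82: 1, 2, 41, 82.
Check 65^d mod 83 for each divisor in increasing order:
65^1 ≡ 65
65^2 ≡ 75
65^41 ≡ 1
Therefore the multiplicative order of 65 modulo 83 is 41.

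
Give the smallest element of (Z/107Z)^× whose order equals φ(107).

2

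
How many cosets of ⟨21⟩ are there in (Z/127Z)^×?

2

By Lagrange's theorem, ord_127(21) divides φ(127) = 127 − 1 = 126 = 2 · 3^2 · 7.
Divisors of 126: 1, 2, 3, 6, 7, 9, 14, 18, 21, 42, 63, 126.
Check 21^d mod 127 for each divisor in increasing order:
21^1 ≡ 21 (mod 127)
21^2 ≡ 60 (mod 127)
21^3 ≡ 117 (mod 127)
21^6 ≡ 100 (mod 127)
21^7 ≡ 68 (mod 127)
21^9 ≡ 16 (mod 127)
21^14 ≡ 52 (mod 127)
21^18 ≡ 2 (mod 127)
21^21 ≡ 107 (mod 127)
21^42 ≡ 19 (mod 127)
21^63 ≡ 1 (mod 127) ✓
So ord_127(21) = 63, hence |⟨21⟩| = 63.
The index is φ(127) / ord(21) = 126 / 63 = 2.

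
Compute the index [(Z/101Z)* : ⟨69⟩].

5

ord(69) | φ(101) = 101 − 1 = 100 = 2^2 · 5^2.
Divisors of 100: 1, 2, 4, 5, 10, 20, 25, 50, 100.
Test each divisor d:
69^1 ≡ 69
69^2 ≡ 14
69^4 ≡ 95
69^5 ≡ 91
69^10 ≡ 100
69^20 ≡ 1
The order of 69 is 20, so the subgroup it generates has 20 elements.
Index = |(Z/101Z)^×| / |⟨69⟩| = 100 / 20 = 5.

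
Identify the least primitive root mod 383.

φ(383) = 383 − 1 = 382 = 2 · 191.
g is a primitive root iff g^(382/q) ≢ 1 (mod 383) for each prime q ∈ {2, 191}.
g = 2: 2^191 ≡ 1 — hits 1, so not a primitive root.
g = 3: 3^191 ≡ 1 — hits 1, so not a primitive root.
g = 4: 4^191 ≡ 1 — hits 1, so not a primitive root.
g = 5: 5^191 ≡ 382; 5^2 ≡ 25 — none is 1, so 5 is a primitive root.
The smallest primitive root modulo 383 is 5.

5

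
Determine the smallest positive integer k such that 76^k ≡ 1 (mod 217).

30

ord(76) | φ(217) = φ(7·31) = (7−1)·(31−1) = 6·30 = 180 = 2^2 · 3^2 · 5.
Divisors of 180: 1, 2, 3, 4, 5, 6, 9, 10, 12, 15, 18, 20, 30, 36, 45, 60, 90, 180.
Compute 76^d (mod 217) for the divisors d until we hit 1:
76^1 ≡ 76 (mod 217)
76^2 ≡ 134 (mod 217)
76^3 ≡ 202 (mod 217)
76^4 ≡ 162 (mod 217)
76^5 ≡ 160 (mod 217)
76^6 ≡ 8 (mod 217)
76^9 ≡ 97 (mod 217)
76^10 ≡ 211 (mod 217)
76^12 ≡ 64 (mod 217)
76^15 ≡ 125 (mod 217)
76^18 ≡ 78 (mod 217)
76^20 ≡ 36 (mod 217)
76^30 ≡ 1 (mod 217) ✓
Therefore the multiplicative order of 76 modulo 217 is 30.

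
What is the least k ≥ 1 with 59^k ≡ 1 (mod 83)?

41

By Lagrange's theorem, ord_83(59) divides φ(83) = 83 − 1 = 82 = 2 · 41.
Divisors of 82: 1, 2, 41, 82.
Test each divisor d:
59^1 ≡ 59 (mod 83)
59^2 ≡ 78 (mod 83)
59^41 ≡ 1 (mod 83) ✓
So ord_83(59) = 41.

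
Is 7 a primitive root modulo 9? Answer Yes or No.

φ(9) = φ(3^2) = 3·(3−1) = 6 = 2 · 3.
An element g generates (Z/9Z)^× iff g^(6/q) ≢ 1 (mod 9) for each prime q ∈ {2, 3}.
7^3 ≡ 1 (mod 9)  [q = 2: ≡ 1 ✗]
7^2 ≡ 4 (mod 9)  [q = 3: ≢ 1 ✓]
Since 7^3 ≡ 1, the order of 7 divides 3 < 6, so 7 is not a primitive root.

No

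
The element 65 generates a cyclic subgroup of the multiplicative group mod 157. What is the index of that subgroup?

3

ord(65) | φ(157) = 157 − 1 = 156 = 2^2 · 3 · 13.
Divisors of 156: 1, 2, 3, 4, 6, 12, 13, 26, 39, 52, 78, 156.
Compute 65^d (mod 157) for the divisors d until we hit 1:
65^1 ≡ 65 (mod 157)
65^2 ≡ 143 (mod 157)
65^3 ≡ 32 (mod 157)
65^4 ≡ 39 (mod 157)
65^6 ≡ 82 (mod 157)
65^12 ≡ 130 (mod 157)
65^13 ≡ 129 (mod 157)
65^26 ≡ 156 (mod 157)
65^39 ≡ 28 (mod 157)
65^52 ≡ 1 (mod 157) ✓
So ord_157(65) = 52, hence |⟨65⟩| = 52.
[(Z/157Z)^× : ⟨65⟩] = 156/52 = 3.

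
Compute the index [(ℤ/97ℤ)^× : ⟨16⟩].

8

The order of 16 must divide φ(97) = 97 − 1 = 96 = 2^5 · 3.
Divisors of 96: 1, 2, 3, 4, 6, 8, 12, 16, 24, 32, 48, 96.
Check 16^d mod 97 for each divisor in increasing order:
16^1 ≡ 16 (mod 97)
16^2 ≡ 62 (mod 97)
16^3 ≡ 22 (mod 97)
16^4 ≡ 61 (mod 97)
16^6 ≡ 96 (mod 97)
16^8 ≡ 35 (mod 97)
16^12 ≡ 1 (mod 97) ✓
The order of 16 is 12, so the subgroup it generates has 12 elements.
The index is φ(97) / ord(16) = 96 / 12 = 8.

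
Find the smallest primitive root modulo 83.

2

φ(83) = 83 − 1 = 82 = 2 · 41.
Test candidates g = 2, 3, … against the prime factors q ∈ {2, 41} of φ(83): g is a generator iff g^(82/q) ≢ 1 for every such q.
g = 2: 2^41 ≡ 82; 2^2 ≡ 4 — none is 1, so 2 is a primitive root.
So 2 is the smallest generator of (Z/83Z)^×.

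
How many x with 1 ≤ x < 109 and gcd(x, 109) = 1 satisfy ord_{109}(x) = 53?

0

φ(109) = 109 − 1 = 108 = 2^2 · 3^3.
(Z/109Z)^× is cyclic (|G| = 108); a cyclic group of order m has exactly φ(d) elements of each order d | m, and none otherwise.
Since 53 ∤ 108, the count is 0.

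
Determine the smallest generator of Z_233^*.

3

φ(233) = 233 − 1 = 232 = 2^3 · 29.
g is a primitive root iff g^(232/q) ≢ 1 (mod 233) for each prime q ∈ {2, 29}.
g = 2: 2^116 ≡ 1 — hits 1, so not a primitive root.
g = 3: 3^116 ≡ 232; 3^8 ≡ 37 — none is 1, so 3 is a primitive root.
So 3 is the smallest generator of (Z/233Z)^×.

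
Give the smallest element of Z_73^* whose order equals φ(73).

φ(73) = 73 − 1 = 72 = 2^3 · 3^2.
g is a primitive root iff g^(72/q) ≢ 1 (mod 73) for each prime q ∈ {2, 3}.
g = 2: 2^36 ≡ 1 — hits 1, so not a primitive root.
g = 3: 3^36 ≡ 1 — hits 1, so not a primitive root.
g = 4: 4^36 ≡ 1 — hits 1, so not a primitive root.
g = 5: 5^36 ≡ 72; 5^24 ≡ 8 — none is 1, so 5 is a primitive root.
So 5 is the smallest generator of (Z/73Z)^×.

5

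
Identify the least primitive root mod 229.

φ(229) = 229 − 1 = 228 = 2^2 · 3 · 19.
Test candidates g = 2, 3, … against the prime factors q ∈ {2, 3, 19} of φ(229): g is a generator iff g^(228/q) ≢ 1 for every such q.
g = 2: 2^114 ≡ 228; 2^76 ≡ 1 — hits 1, so not a primitive root.
g = 3: 3^114 ≡ 1 — hits 1, so not a primitive root.
g = 4: 4^114 ≡ 1 — hits 1, so not a primitive root.
g = 5: 5^114 ≡ 1 — hits 1, so not a primitive root.
g = 6: 6^114 ≡ 228; 6^76 ≡ 134; 6^12 ≡ 165 — none is 1, so 6 is a primitive root.
The smallest primitive root modulo 229 is 6.

6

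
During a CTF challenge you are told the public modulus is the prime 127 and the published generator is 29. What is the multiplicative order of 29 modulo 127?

126

ord(29) | φ(127) = 127 − 1 = 126 = 2 · 3^2 · 7.
Divisors of 126: 1, 2, 3, 6, 7, 9, 14, 18, 21, 42, 63, 126.
Check 29^d mod 127 for each divisor in increasing order:
29^1 ≡ 29 (mod 127)
29^2 ≡ 79 (mod 127)
29^3 ≡ 5 (mod 127)
29^6 ≡ 25 (mod 127)
29^7 ≡ 90 (mod 127)
29^9 ≡ 125 (mod 127)
29^14 ≡ 99 (mod 127)
29^18 ≡ 4 (mod 127)
29^21 ≡ 20 (mod 127)
29^42 ≡ 19 (mod 127)
29^63 ≡ 126 (mod 127)
29^126 ≡ 1 (mod 127) ✓
Hence ord(29) = 126.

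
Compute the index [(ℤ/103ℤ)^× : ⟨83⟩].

Since 83 ∈ (Z/103Z)^×, its order divides φ(103) = 103 − 1 = 102 = 2 · 3 · 17.
Divisors of 102: 1, 2, 3, 6, 17, 34, 51, 102.
Check 83^d mod 103 for each divisor in increasing order:
83^1 ≡ 83 (mod 103)
83^2 ≡ 91 (mod 103)
83^3 ≡ 34 (mod 103)
83^6 ≡ 23 (mod 103)
83^17 ≡ 56 (mod 103)
83^34 ≡ 46 (mod 103)
83^51 ≡ 1 (mod 103) ✓
Thus |⟨83⟩| = ord(83) = 51.
The index is φ(103) / ord(83) = 102 / 51 = 2.

2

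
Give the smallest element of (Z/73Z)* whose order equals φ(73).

5

φ(73) = 73 − 1 = 72 = 2^3 · 3^2.
g is a primitive root iff g^(72/q) ≢ 1 (mod 73) for each prime q ∈ {2, 3}.
g = 2: 2^36 ≡ 1 — hits 1, so not a primitive root.
g = 3: 3^36 ≡ 1 — hits 1, so not a primitive root.
g = 4: 4^36 ≡ 1 — hits 1, so not a primitive root.
g = 5: 5^36 ≡ 72; 5^24 ≡ 8 — none is 1, so 5 is a primitive root.
So 5 is the smallest generator of (Z/73Z)^×.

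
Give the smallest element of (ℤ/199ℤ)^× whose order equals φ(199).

3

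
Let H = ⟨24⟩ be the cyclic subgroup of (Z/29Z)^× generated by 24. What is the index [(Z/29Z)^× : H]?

4

ord(24) | φ(29) = 29 − 1 = 28 = 2^2 · 7.
Divisors of 28: 1, 2, 4, 7, 14, 28.
Compute 24^d (mod 29) for the divisors d until we hit 1:
24^1 ≡ 24 (mod 29)
24^2 ≡ 25 (mod 29)
24^4 ≡ 16 (mod 29)
24^7 ≡ 1 (mod 29) ✓
The order of 24 is 7, so the subgroup it generates has 7 elements.
[(Z/29Z)^× : ⟨24⟩] = 28/7 = 4.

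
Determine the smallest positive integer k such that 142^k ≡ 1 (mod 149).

37

Since 142 ∈ (Z/149Z)^×, its order divides φ(149) = 149 − 1 = 148 = 2^2 · 37.
Divisors of 148: 1, 2, 4, 37, 74, 148.
Check 142^d mod 149 for each divisor in increasing order:
142^1 ≡ 142 (mod 149)
142^2 ≡ 49 (mod 149)
142^4 ≡ 17 (mod 149)
142^37 ≡ 1 (mod 149) ✓
The smallest such exponent is 37, so the order of 142 is 37.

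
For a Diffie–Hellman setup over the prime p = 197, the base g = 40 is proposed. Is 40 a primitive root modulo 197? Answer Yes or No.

No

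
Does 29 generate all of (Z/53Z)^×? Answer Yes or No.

No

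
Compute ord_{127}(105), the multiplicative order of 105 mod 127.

By Lagrange's theorem, ord_127(105) divides φ(127) = 127 − 1 = 126 = 2 · 3^2 · 7.
Divisors of 126: 1, 2, 3, 6, 7, 9, 14, 18, 21, 42, 63, 126.
Test each divisor d:
105^1 ≡ 105 (mod 127)
105^2 ≡ 103 (mod 127)
105^3 ≡ 20 (mod 127)
105^6 ≡ 19 (mod 127)
105^7 ≡ 90 (mod 127)
105^9 ≡ 126 (mod 127)
105^14 ≡ 99 (mod 127)
105^18 ≡ 1 (mod 127) ✓
Therefore the multiplicative order of 105 modulo 127 is 18.

18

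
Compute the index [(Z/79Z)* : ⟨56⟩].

13

The order of 56 must divide φ(79) = 79 − 1 = 78 = 2 · 3 · 13.
Divisors of 78: 1, 2, 3, 6, 13, 26, 39, 78.
Check 56^d mod 79 for each divisor in increasing order:
56^1 ≡ 56 (mod 79)
56^2 ≡ 55 (mod 79)
56^3 ≡ 78 (mod 79)
56^6 ≡ 1 (mod 79) ✓
So ord_79(56) = 6, hence |⟨56⟩| = 6.
Index = |(Z/79Z)^×| / |⟨56⟩| = 78 / 6 = 13.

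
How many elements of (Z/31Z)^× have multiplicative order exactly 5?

4

φ(31) = 31 − 1 = 30 = 2 · 3 · 5.
(Z/31Z)^× is cyclic (|G| = 30); a cyclic group of order m has exactly φ(d) elements of each order d | m, and none otherwise.
5 | 30, and φ(5) = 5 − 1 = 4.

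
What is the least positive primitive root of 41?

6

φ(41) = 41 − 1 = 40 = 2^3 · 5.
g is a primitive root iff g^(40/q) ≢ 1 (mod 41) for each prime q ∈ {2, 5}.
g = 2: 2^20 ≡ 1 — hits 1, so not a primitive root.
g = 3: 3^20 ≡ 40; 3^8 ≡ 1 — hits 1, so not a primitive root.
g = 4: 4^20 ≡ 1 — hits 1, so not a primitive root.
g = 5: 5^20 ≡ 1 — hits 1, so not a primitive root.
g = 6: 6^20 ≡ 40; 6^8 ≡ 10 — none is 1, so 6 is a primitive root.
Hence the least primitive root of 41 is 6.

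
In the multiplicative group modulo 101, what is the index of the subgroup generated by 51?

1

By Lagrange's theorem, ord_101(51) divides φ(101) = 101 − 1 = 100 = 2^2 · 5^2.
Divisors of 100: 1, 2, 4, 5, 10, 20, 25, 50, 100.
Test each divisor d:
51^1 ≡ 51 (mod 101)
51^2 ≡ 76 (mod 101)
51^4 ≡ 19 (mod 101)
51^5 ≡ 60 (mod 101)
51^10 ≡ 65 (mod 101)
51^20 ≡ 84 (mod 101)
51^25 ≡ 91 (mod 101)
51^50 ≡ 100 (mod 101)
51^100 ≡ 1 (mod 101) ✓
Thus |⟨51⟩| = ord(51) = 100.
Index = |(Z/101Z)^×| / |⟨51⟩| = 100 / 100 = 1.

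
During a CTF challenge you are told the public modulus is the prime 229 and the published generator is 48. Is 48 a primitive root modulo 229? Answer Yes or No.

No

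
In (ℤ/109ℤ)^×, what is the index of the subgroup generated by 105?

12

Since 105 ∈ (Z/109Z)^×, its order divides φ(109) = 109 − 1 = 108 = 2^2 · 3^3.
Divisors of 108: 1, 2, 3, 4, 6, 9, 12, 18, 27, 36, 54, 108.
Check 105^d mod 109 for each divisor in increasing order:
105^1 ≡ 105
105^2 ≡ 16
105^3 ≡ 45
105^4 ≡ 38
105^6 ≡ 63
105^9 ≡ 1
So ord_109(105) = 9, hence |⟨105⟩| = 9.
Index = |(Z/109Z)^×| / |⟨105⟩| = 108 / 9 = 12.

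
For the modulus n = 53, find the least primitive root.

2

φ(53) = 53 − 1 = 52 = 2^2 · 13.
Test candidates g = 2, 3, … against the prime factors q ∈ {2, 13} of φ(53): g is a generator iff g^(52/q) ≢ 1 for every such q.
g = 2: 2^26 ≡ 52; 2^4 ≡ 16 — none is 1, so 2 is a primitive root.
So 2 is the smallest generator of (Z/53Z)^×.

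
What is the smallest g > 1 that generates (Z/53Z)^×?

2

φ(53) = 53 − 1 = 52 = 2^2 · 13.
g is a primitive root iff g^(52/q) ≢ 1 (mod 53) for each prime q ∈ {2, 13}.
g = 2: 2^26 ≡ 52; 2^4 ≡ 16 — none is 1, so 2 is a primitive root.
So 2 is the smallest generator of (Z/53Z)^×.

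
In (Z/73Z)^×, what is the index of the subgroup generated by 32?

8

By Lagrange's theorem, ord_73(32) divides φ(73) = 73 − 1 = 72 = 2^3 · 3^2.
Divisors of 72: 1, 2, 3, 4, 6, 8, 9, 12, 18, 24, 36, 72.
Test each divisor d:
32^1 ≡ 32
32^2 ≡ 2
32^3 ≡ 64
32^4 ≡ 4
32^6 ≡ 8
32^8 ≡ 16
32^9 ≡ 1
Thus |⟨32⟩| = ord(32) = 9.
[(Z/73Z)^× : ⟨32⟩] = 72/9 = 8.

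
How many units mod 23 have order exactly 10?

0

φ(23) = 23 − 1 = 22 = 2 · 11.
(Z/23Z)^× is cyclic (|G| = 22); a cyclic group of order m has exactly φ(d) elements of each order d | m, and none otherwise.
10 does not divide 22, so no element of (Z/23Z)^× has order 10.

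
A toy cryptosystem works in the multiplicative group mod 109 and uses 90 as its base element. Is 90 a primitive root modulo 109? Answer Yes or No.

φ(109) = 109 − 1 = 108 = 2^2 · 3^3.
It suffices to check that the order of 90 is not a proper divisor of 108: compute 90^(108/q) for q ∈ {2, 3}.
90^54 ≡ 108 (mod 109)  [q = 2: ≢ 1 ✓]
90^36 ≡ 1 (mod 109)  [q = 3: ≡ 1 ✗]
Since 90^36 ≡ 1, the order of 90 divides 36 < 108, so 90 is not a primitive root.

No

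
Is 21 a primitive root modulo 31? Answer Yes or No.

Yes

φ(31) = 31 − 1 = 30 = 2 · 3 · 5.
It suffices to check that the order of 21 is not a proper divisor of 30: compute 21^(30/q) for q ∈ {2, 3, 5}.
21^15 ≡ 30 (mod 31)  [q = 2: ≢ 1 ✓]
21^10 ≡ 5 (mod 31)  [q = 3: ≢ 1 ✓]
21^6 ≡ 2 (mod 31)  [q = 5: ≢ 1 ✓]
All checks pass, so 21 has order 30 and is a primitive root modulo 31.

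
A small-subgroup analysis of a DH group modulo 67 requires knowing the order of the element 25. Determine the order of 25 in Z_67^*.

11

ord(25) | φ(67) = 67 − 1 = 66 = 2 · 3 · 11.
Divisors of 66: 1, 2, 3, 6, 11, 22, 33, 66.
Evaluate successive powers at the divisors of 66:
25^1 ≡ 25 (mod 67)
25^2 ≡ 22 (mod 67)
25^3 ≡ 14 (mod 67)
25^6 ≡ 62 (mod 67)
25^11 ≡ 1 (mod 67) ✓
The smallest such exponent is 11, so the order of 25 is 11.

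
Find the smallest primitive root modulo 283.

φ(283) = 283 − 1 = 282 = 2 · 3 · 47.
g is a primitive root iff g^(282/q) ≢ 1 (mod 283) for each prime q ∈ {2, 3, 47}.
g = 2: 2^141 ≡ 282; 2^94 ≡ 1 — hits 1, so not a primitive root.
g = 3: 3^141 ≡ 282; 3^94 ≡ 238; 3^6 ≡ 163 — none is 1, so 3 is a primitive root.
Hence the least primitive root of 283 is 3.

3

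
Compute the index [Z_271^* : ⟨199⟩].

3

Since 199 ∈ (Z/271Z)^×, its order divides φ(271) = 271 − 1 = 270 = 2 · 3^3 · 5.
Divisors of 270: 1, 2, 3, 5, 6, 9, 10, 15, 18, 27, 30, 45, 54, 90, 135, 270.
Check 199^d mod 271 for each divisor in increasing order:
199^1 ≡ 199 (mod 271)
199^2 ≡ 35 (mod 271)
199^3 ≡ 190 (mod 271)
199^5 ≡ 146 (mod 271)
199^6 ≡ 57 (mod 271)
199^9 ≡ 261 (mod 271)
199^10 ≡ 178 (mod 271)
199^15 ≡ 243 (mod 271)
199^18 ≡ 100 (mod 271)
199^27 ≡ 84 (mod 271)
199^30 ≡ 242 (mod 271)
199^45 ≡ 270 (mod 271)
199^54 ≡ 10 (mod 271)
199^90 ≡ 1 (mod 271) ✓
The order of 199 is 90, so the subgroup it generates has 90 elements.
The index is φ(271) / ord(199) = 270 / 90 = 3.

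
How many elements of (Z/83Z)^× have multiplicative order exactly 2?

1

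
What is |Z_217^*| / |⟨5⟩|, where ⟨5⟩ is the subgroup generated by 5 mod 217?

Since 5 ∈ (Z/217Z)^×, its order divides φ(217) = φ(7·31) = (7−1)·(31−1) = 6·30 = 180 = 2^2 · 3^2 · 5.
Divisors of 180: 1, 2, 3, 4, 5, 6, 9, 10, 12, 15, 18, 20, 30, 36, 45, 60, 90, 180.
Compute 5^d (mod 217) for the divisors d until we hit 1:
5^1 ≡ 5
5^2 ≡ 25
5^3 ≡ 125
5^4 ≡ 191
5^5 ≡ 87
5^6 ≡ 1
So ord_217(5) = 6, hence |⟨5⟩| = 6.
[(Z/217Z)^× : ⟨5⟩] = 180/6 = 30.

30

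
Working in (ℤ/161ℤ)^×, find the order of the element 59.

66

Since 59 ∈ (Z/161Z)^×, its order divides φ(161) = φ(7·23) = (7−1)·(23−1) = 6·22 = 132 = 2^2 · 3 · 11.
Divisors of 132: 1, 2, 3, 4, 6, 11, 12, 22, 33, 44, 66, 132.
Evaluate successive powers at the divisors of 132:
59^1 ≡ 59 (mod 161)
59^2 ≡ 100 (mod 161)
59^3 ≡ 104 (mod 161)
59^4 ≡ 18 (mod 161)
59^6 ≡ 29 (mod 161)
59^11 ≡ 47 (mod 161)
59^12 ≡ 36 (mod 161)
59^22 ≡ 116 (mod 161)
59^33 ≡ 139 (mod 161)
59^44 ≡ 93 (mod 161)
59^66 ≡ 1 (mod 161) ✓
So ord_161(59) = 66.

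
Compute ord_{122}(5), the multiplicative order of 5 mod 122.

30

Since 5 ∈ (Z/122Z)^×, its order divides φ(122) = φ(2)·φ(61) = 1·60 = 60 = 2^2 · 3 · 5.
Divisors of 60: 1, 2, 3, 4, 5, 6, 10, 12, 15, 20, 30, 60.
Test each divisor d:
5^1 ≡ 5 (mod 122)
5^2 ≡ 25 (mod 122)
5^3 ≡ 3 (mod 122)
5^4 ≡ 15 (mod 122)
5^5 ≡ 75 (mod 122)
5^6 ≡ 9 (mod 122)
5^10 ≡ 13 (mod 122)
5^12 ≡ 81 (mod 122)
5^15 ≡ 121 (mod 122)
5^20 ≡ 47 (mod 122)
5^30 ≡ 1 (mod 122) ✓
The smallest such exponent is 30, so the order of 5 is 30.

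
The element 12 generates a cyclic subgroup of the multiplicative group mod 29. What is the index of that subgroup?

Since 12 ∈ (Z/29Z)^×, its order divides φ(29) = 29 − 1 = 28 = 2^2 · 7.
Divisors of 28: 1, 2, 4, 7, 14, 28.
Evaluate successive powers at the divisors of 28:
12^1 ≡ 12 (mod 29)
12^2 ≡ 28 (mod 29)
12^4 ≡ 1 (mod 29) ✓
Thus |⟨12⟩| = ord(12) = 4.
The index is φ(29) / ord(12) = 28 / 4 = 7.

7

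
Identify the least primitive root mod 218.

φ(218) = φ(2)·φ(109) = 1·108 = 108 = 2^2 · 3^3.
g is a primitive root iff g^(108/q) ≢ 1 (mod 218) for each prime q ∈ {2, 3}.
g = 2: gcd(2, 218) = 2 > 1, not a unit — skip.
g = 3: 3^54 ≡ 1 — hits 1, so not a primitive root.
g = 4: gcd(4, 218) = 2 > 1, not a unit — skip.
g = 5: 5^54 ≡ 1 — hits 1, so not a primitive root.
g = 6: gcd(6, 218) = 2 > 1, not a unit — skip.
g = 7: 7^54 ≡ 1 — hits 1, so not a primitive root.
g = 8: gcd(8, 218) = 2 > 1, not a unit — skip.
g = 9: 9^54 ≡ 1 — hits 1, so not a primitive root.
g = 10: gcd(10, 218) = 2 > 1, not a unit — skip.
g = 11: 11^54 ≡ 217; 11^36 ≡ 45 — none is 1, so 11 is a primitive root.
The smallest primitive root modulo 218 is 11.

11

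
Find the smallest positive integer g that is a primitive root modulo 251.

φ(251) = 251 − 1 = 250 = 2 · 5^3.
g is a primitive root iff g^(250/q) ≢ 1 (mod 251) for each prime q ∈ {2, 5}.
g = 2: 2^125 ≡ 250; 2^50 ≡ 1 — hits 1, so not a primitive root.
g = 3: 3^125 ≡ 1 — hits 1, so not a primitive root.
g = 4: 4^125 ≡ 1 — hits 1, so not a primitive root.
g = 5: 5^125 ≡ 1 — hits 1, so not a primitive root.
g = 6: 6^125 ≡ 250; 6^50 ≡ 219 — none is 1, so 6 is a primitive root.
So 6 is the smallest generator of (Z/251Z)^×.

6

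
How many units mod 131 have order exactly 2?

1

φ(131) = 131 − 1 = 130 = 2 · 5 · 13.
In a cyclic group of order 130, there are φ(d) elements of order d for each divisor d of 130, and zero for non-divisors.
2 | 130, and φ(2) = 2 − 1 = 1.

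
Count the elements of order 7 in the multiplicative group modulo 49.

φ(49) = φ(7^2) = 7·(7−1) = 42 = 2 · 3 · 7.
Since (Z/49Z)^× is cyclic of order 42, the number of elements of order d is φ(d) when d | 42 and 0 otherwise.
7 | 42, and φ(7) = 7 − 1 = 6.

6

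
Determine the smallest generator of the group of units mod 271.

6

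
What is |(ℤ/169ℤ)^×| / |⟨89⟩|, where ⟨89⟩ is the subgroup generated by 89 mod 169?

By Lagrange's theorem, ord_169(89) divides φ(169) = φ(13^2) = 13·(13−1) = 156 = 2^2 · 3 · 13.
Divisors of 156: 1, 2, 3, 4, 6, 12, 13, 26, 39, 52, 78, 156.
Evaluate successive powers at the divisors of 156:
89^1 ≡ 89 (mod 169)
89^2 ≡ 147 (mod 169)
89^3 ≡ 70 (mod 169)
89^4 ≡ 146 (mod 169)
89^6 ≡ 168 (mod 169)
89^12 ≡ 1 (mod 169) ✓
The order of 89 is 12, so the subgroup it generates has 12 elements.
Index = |(Z/169Z)^×| / |⟨89⟩| = 156 / 12 = 13.

13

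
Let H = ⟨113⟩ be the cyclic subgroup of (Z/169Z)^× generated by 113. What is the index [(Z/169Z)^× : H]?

The order of 113 must divide φ(169) = φ(13^2) = 13·(13−1) = 156 = 2^2 · 3 · 13.
Divisors of 156: 1, 2, 3, 4, 6, 12, 13, 26, 39, 52, 78, 156.
Evaluate successive powers at the divisors of 156:
113^1 ≡ 113 (mod 169)
113^2 ≡ 94 (mod 169)
113^3 ≡ 144 (mod 169)
113^4 ≡ 48 (mod 169)
113^6 ≡ 118 (mod 169)
113^12 ≡ 66 (mod 169)
113^13 ≡ 22 (mod 169)
113^26 ≡ 146 (mod 169)
113^39 ≡ 1 (mod 169) ✓
The order of 113 is 39, so the subgroup it generates has 39 elements.
The index is φ(169) / ord(113) = 156 / 39 = 4.

4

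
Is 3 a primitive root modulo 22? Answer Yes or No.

No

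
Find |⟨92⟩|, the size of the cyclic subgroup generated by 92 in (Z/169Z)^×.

13

Since 92 ∈ (Z/169Z)^×, its order divides φ(169) = φ(13^2) = 13·(13−1) = 156 = 2^2 · 3 · 13.
Divisors of 156: 1, 2, 3, 4, 6, 12, 13, 26, 39, 52, 78, 156.
Evaluate successive powers at the divisors of 156:
92^1 ≡ 92 (mod 169)
92^2 ≡ 14 (mod 169)
92^3 ≡ 105 (mod 169)
92^4 ≡ 27 (mod 169)
92^6 ≡ 40 (mod 169)
92^12 ≡ 79 (mod 169)
92^13 ≡ 1 (mod 169) ✓
Hence ord(92) = 13.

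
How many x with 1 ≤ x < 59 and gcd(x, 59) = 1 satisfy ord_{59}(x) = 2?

1

φ(59) = 59 − 1 = 58 = 2 · 29.
(Z/59Z)^× is cyclic (|G| = 58); a cyclic group of order m has exactly φ(d) elements of each order d | m, and none otherwise.
2 | 58, and φ(2) = 2 − 1 = 1.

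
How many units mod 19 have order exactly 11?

0

φ(19) = 19 − 1 = 18 = 2 · 3^2.
In a cyclic group of order 18, there are φ(d) elements of order d for each divisor d of 18, and zero for non-divisors.
Since 11 ∤ 18, the count is 0.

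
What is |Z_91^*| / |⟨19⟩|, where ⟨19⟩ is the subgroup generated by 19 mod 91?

6

Since 19 ∈ (Z/91Z)^×, its order divides φ(91) = φ(7·13) = (7−1)·(13−1) = 6·12 = 72 = 2^3 · 3^2.
Divisors of 72: 1, 2, 3, 4, 6, 8, 9, 12, 18, 24, 36, 72.
Compute 19^d (mod 91) for the divisors d until we hit 1:
19^1 ≡ 19 (mod 91)
19^2 ≡ 88 (mod 91)
19^3 ≡ 34 (mod 91)
19^4 ≡ 9 (mod 91)
19^6 ≡ 64 (mod 91)
19^8 ≡ 81 (mod 91)
19^9 ≡ 83 (mod 91)
19^12 ≡ 1 (mod 91) ✓
So ord_91(19) = 12, hence |⟨19⟩| = 12.
[(Z/91Z)^× : ⟨19⟩] = 72/12 = 6.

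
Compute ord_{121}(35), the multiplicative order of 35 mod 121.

110

Since 35 ∈ (Z/121Z)^×, its order divides φ(121) = φ(11^2) = 11·(11−1) = 110 = 2 · 5 · 11.
Divisors of 110: 1, 2, 5, 10, 11, 22, 55, 110.
Compute 35^d (mod 121) for the divisors d until we hit 1:
35^1 ≡ 35 (mod 121)
35^2 ≡ 15 (mod 121)
35^5 ≡ 10 (mod 121)
35^10 ≡ 100 (mod 121)
35^11 ≡ 112 (mod 121)
35^22 ≡ 81 (mod 121)
35^55 ≡ 120 (mod 121)
35^110 ≡ 1 (mod 121) ✓
So ord_121(35) = 110.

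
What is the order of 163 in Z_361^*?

By Lagrange's theorem, ord_361(163) divides φ(361) = φ(19^2) = 19·(19−1) = 342 = 2 · 3^2 · 19.
Divisors of 342: 1, 2, 3, 6, 9, 18, 19, 38, 57, 114, 171, 342.
Compute 163^d (mod 361) for the divisors d until we hit 1:
163^1 ≡ 163
163^2 ≡ 216
163^3 ≡ 191
163^6 ≡ 20
163^9 ≡ 210
163^18 ≡ 58
163^19 ≡ 68
163^38 ≡ 292
163^57 ≡ 1
Hence ord(163) = 57.

57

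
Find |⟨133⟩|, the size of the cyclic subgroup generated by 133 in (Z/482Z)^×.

The order of 133 must divide φ(482) = φ(2)·φ(241) = 1·240 = 240 = 2^4 · 3 · 5.
Divisors of 240: 1, 2, 3, 4, 5, 6, 8, 10, 12, 15, 16, 20, 24, 30, 40, 48, 60, 80, 120, 240.
Evaluate successive powers at the divisors of 240:
133^1 ≡ 133
133^2 ≡ 337
133^3 ≡ 477
133^4 ≡ 299
133^5 ≡ 243
133^6 ≡ 25
133^8 ≡ 231
133^10 ≡ 245
133^12 ≡ 143
133^15 ≡ 249
133^16 ≡ 341
133^20 ≡ 257
133^24 ≡ 205
133^30 ≡ 305
133^40 ≡ 15
133^48 ≡ 91
133^60 ≡ 481
133^80 ≡ 225
133^120 ≡ 1
Therefore the multiplicative order of 133 modulo 482 is 120.

120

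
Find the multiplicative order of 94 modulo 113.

ord(94) | φ(113) = 113 − 1 = 112 = 2^4 · 7.
Divisors of 112: 1, 2, 4, 7, 8, 14, 16, 28, 56, 112.
Compute 94^d (mod 113) for the divisors d until we hit 1:
94^1 ≡ 94 (mod 113)
94^2 ≡ 22 (mod 113)
94^4 ≡ 32 (mod 113)
94^7 ≡ 71 (mod 113)
94^8 ≡ 7 (mod 113)
94^14 ≡ 69 (mod 113)
94^16 ≡ 49 (mod 113)
94^28 ≡ 15 (mod 113)
94^56 ≡ 112 (mod 113)
94^112 ≡ 1 (mod 113) ✓
Hence ord(94) = 112.

112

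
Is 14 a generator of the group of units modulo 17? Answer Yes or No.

Yes

φ(17) = 17 − 1 = 16 = 2^4.
14 is a primitive root mod 17 iff 14^(φ(17)/q) ≢ 1 for every prime q | φ(17), i.e. q ∈ {2}.
14^8 ≡ 16 (mod 17)  [q = 2: ≢ 1 ✓]
All checks pass, so 14 has order 16 and is a primitive root modulo 17.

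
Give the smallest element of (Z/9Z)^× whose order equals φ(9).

φ(9) = φ(3^2) = 3·(3−1) = 6 = 2 · 3.
Test candidates g = 2, 3, … against the prime factors q ∈ {2, 3} of φ(9): g is a generator iff g^(6/q) ≢ 1 for every such q.
g = 2: 2^3 ≡ 8; 2^2 ≡ 4 — none is 1, so 2 is a primitive root.
Hence the least primitive root of 9 is 2.

2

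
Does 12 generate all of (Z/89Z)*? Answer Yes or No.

φ(89) = 89 − 1 = 88 = 2^3 · 11.
It suffices to check that the order of 12 is not a proper divisor of 88: compute 12^(88/q) for q ∈ {2, 11}.
12^44 ≡ 88 (mod 89)  [q = 2: ≢ 1 ✓]
12^8 ≡ 1 (mod 89)  [q = 11: ≡ 1 ✗]
12^8 ≡ 1 shows ord(12) | 8, strictly less than φ(89); not a primitive root.

No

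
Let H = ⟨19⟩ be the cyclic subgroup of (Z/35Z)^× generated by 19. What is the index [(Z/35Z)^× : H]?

4

The order of 19 must divide φ(35) = φ(5·7) = (5−1)·(7−1) = 4·6 = 24 = 2^3 · 3.
Divisors of 24: 1, 2, 3, 4, 6, 8, 12, 24.
Test each divisor d:
19^1 ≡ 19 (mod 35)
19^2 ≡ 11 (mod 35)
19^3 ≡ 34 (mod 35)
19^4 ≡ 16 (mod 35)
19^6 ≡ 1 (mod 35) ✓
The order of 19 is 6, so the subgroup it generates has 6 elements.
[(Z/35Z)^× : ⟨19⟩] = 24/6 = 4.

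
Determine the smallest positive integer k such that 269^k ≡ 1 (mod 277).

92

ord(269) | φ(277) = 277 − 1 = 276 = 2^2 · 3 · 23.
Divisors of 276: 1, 2, 3, 4, 6, 12, 23, 46, 69, 92, 138, 276.
Evaluate successive powers at the divisors of 276:
269^1 ≡ 269
269^2 ≡ 64
269^3 ≡ 42
269^4 ≡ 218
269^6 ≡ 102
269^12 ≡ 155
269^23 ≡ 217
269^46 ≡ 276
269^69 ≡ 60
269^92 ≡ 1
The smallest such exponent is 92, so the order of 269 is 92.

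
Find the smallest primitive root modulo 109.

φ(109) = 109 − 1 = 108 = 2^2 · 3^3.
Test candidates g = 2, 3, … against the prime factors q ∈ {2, 3} of φ(109): g is a generator iff g^(108/q) ≢ 1 for every such q.
g = 2: 2^54 ≡ 108; 2^36 ≡ 1 — hits 1, so not a primitive root.
g = 3: 3^54 ≡ 1 — hits 1, so not a primitive root.
g = 4: 4^54 ≡ 1 — hits 1, so not a primitive root.
g = 5: 5^54 ≡ 1 — hits 1, so not a primitive root.
g = 6: 6^54 ≡ 108; 6^36 ≡ 63 — none is 1, so 6 is a primitive root.
Hence the least primitive root of 109 is 6.

6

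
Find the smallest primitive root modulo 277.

φ(277) = 277 − 1 = 276 = 2^2 · 3 · 23.
g is a primitive root iff g^(276/q) ≢ 1 (mod 277) for each prime q ∈ {2, 3, 23}.
g = 2: 2^138 ≡ 276; 2^92 ≡ 1 — hits 1, so not a primitive root.
g = 3: 3^138 ≡ 1 — hits 1, so not a primitive root.
g = 4: 4^138 ≡ 1 — hits 1, so not a primitive root.
g = 5: 5^138 ≡ 276; 5^92 ≡ 116; 5^12 ≡ 27 — none is 1, so 5 is a primitive root.
Hence the least primitive root of 277 is 5.

5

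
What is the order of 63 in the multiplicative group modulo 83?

Since 63 ∈ (Z/83Z)^×, its order divides φ(83) = 83 − 1 = 82 = 2 · 41.
Divisors of 82: 1, 2, 41, 82.
Test each divisor d:
63^1 ≡ 63 (mod 83)
63^2 ≡ 68 (mod 83)
63^41 ≡ 1 (mod 83) ✓
Hence ord(63) = 41.

41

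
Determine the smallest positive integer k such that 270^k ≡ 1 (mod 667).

154

Since 270 ∈ (Z/667Z)^×, its order divides φ(667) = φ(23·29) = (23−1)·(29−1) = 22·28 = 616 = 2^3 · 7 · 11.
Divisors of 616: 1, 2, 4, 7, 8, 11, 14, 22, 28, 44, 56, 77, 88, 154, 308, 616.
Test each divisor d:
270^1 ≡ 270 (mod 667)
270^2 ≡ 197 (mod 667)
270^4 ≡ 123 (mod 667)
270^7 ≡ 434 (mod 667)
270^8 ≡ 455 (mod 667)
270^11 ≡ 22 (mod 667)
270^14 ≡ 262 (mod 667)
270^22 ≡ 484 (mod 667)
270^28 ≡ 610 (mod 667)
270^44 ≡ 139 (mod 667)
270^56 ≡ 581 (mod 667)
270^77 ≡ 666 (mod 667)
270^88 ≡ 645 (mod 667)
270^154 ≡ 1 (mod 667) ✓
The smallest such exponent is 154, so the order of 270 is 154.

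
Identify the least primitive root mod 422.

3

φ(422) = φ(2)·φ(211) = 1·210 = 210 = 2 · 3 · 5 · 7.
Test candidates g = 2, 3, … against the prime factors q ∈ {2, 3, 5, 7} of φ(422): g is a generator iff g^(210/q) ≢ 1 for every such q.
g = 2: gcd(2, 422) = 2 > 1, not a unit — skip.
g = 3: 3^105 ≡ 421; 3^70 ≡ 407; 3^42 ≡ 399; 3^30 ≡ 171 — none is 1, so 3 is a primitive root.
So 3 is the smallest generator of (Z/422Z)^×.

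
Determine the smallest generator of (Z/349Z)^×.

2

φ(349) = 349 − 1 = 348 = 2^2 · 3 · 29.
Test candidates g = 2, 3, … against the prime factors q ∈ {2, 3, 29} of φ(349): g is a generator iff g^(348/q) ≢ 1 for every such q.
g = 2: 2^174 ≡ 348; 2^116 ≡ 226; 2^12 ≡ 257 — none is 1, so 2 is a primitive root.
Hence the least primitive root of 349 is 2.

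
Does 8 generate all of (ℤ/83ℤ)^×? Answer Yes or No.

φ(83) = 83 − 1 = 82 = 2 · 41.
An element g generates (Z/83Z)^× iff g^(82/q) ≢ 1 (mod 83) for each prime q ∈ {2, 41}.
8^41 ≡ 82 (mod 83)  [q = 2: ≢ 1 ✓]
8^2 ≡ 64 (mod 83)  [q = 41: ≢ 1 ✓]
All checks pass, so 8 has order 82 and is a primitive root modulo 83.

Yes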